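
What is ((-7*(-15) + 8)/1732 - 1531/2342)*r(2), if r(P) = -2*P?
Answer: 1193523/507043 ≈ 2.3539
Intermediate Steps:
((-7*(-15) + 8)/1732 - 1531/2342)*r(2) = ((-7*(-15) + 8)/1732 - 1531/2342)*(-2*2) = ((105 + 8)*(1/1732) - 1531*1/2342)*(-4) = (113*(1/1732) - 1531/2342)*(-4) = (113/1732 - 1531/2342)*(-4) = -1193523/2028172*(-4) = 1193523/507043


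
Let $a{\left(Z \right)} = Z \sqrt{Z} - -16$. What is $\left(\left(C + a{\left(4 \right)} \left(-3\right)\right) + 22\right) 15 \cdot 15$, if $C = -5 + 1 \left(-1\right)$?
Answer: $-12600$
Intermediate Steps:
$C = -6$ ($C = -5 - 1 = -6$)
$a{\left(Z \right)} = 16 + Z^{\frac{3}{2}}$ ($a{\left(Z \right)} = Z^{\frac{3}{2}} + 16 = 16 + Z^{\frac{3}{2}}$)
$\left(\left(C + a{\left(4 \right)} \left(-3\right)\right) + 22\right) 15 \cdot 15 = \left(\left(-6 + \left(16 + 4^{\frac{3}{2}}\right) \left(-3\right)\right) + 22\right) 15 \cdot 15 = \left(\left(-6 + \left(16 + 8\right) \left(-3\right)\right) + 22\right) 15 \cdot 15 = \left(\left(-6 + 24 \left(-3\right)\right) + 22\right) 15 \cdot 15 = \left(\left(-6 - 72\right) + 22\right) 15 \cdot 15 = \left(-78 + 22\right) 15 \cdot 15 = \left(-56\right) 15 \cdot 15 = \left(-840\right) 15 = -12600$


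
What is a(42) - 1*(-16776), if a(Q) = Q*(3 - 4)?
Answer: 16734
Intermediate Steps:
a(Q) = -Q (a(Q) = Q*(-1) = -Q)
a(42) - 1*(-16776) = -1*42 - 1*(-16776) = -42 + 16776 = 16734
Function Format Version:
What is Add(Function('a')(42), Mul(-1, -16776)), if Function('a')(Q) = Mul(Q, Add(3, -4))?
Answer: 16734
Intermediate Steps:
Function('a')(Q) = Mul(-1, Q) (Function('a')(Q) = Mul(Q, -1) = Mul(-1, Q))
Add(Function('a')(42), Mul(-1, -16776)) = Add(Mul(-1, 42), Mul(-1, -16776)) = Add(-42, 16776) = 16734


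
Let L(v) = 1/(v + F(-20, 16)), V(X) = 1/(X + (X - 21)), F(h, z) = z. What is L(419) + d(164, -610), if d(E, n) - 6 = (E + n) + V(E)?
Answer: -58759058/133545 ≈ -439.99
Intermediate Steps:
V(X) = 1/(-21 + 2*X) (V(X) = 1/(X + (-21 + X)) = 1/(-21 + 2*X))
L(v) = 1/(16 + v) (L(v) = 1/(v + 16) = 1/(16 + v))
d(E, n) = 6 + E + n + 1/(-21 + 2*E) (d(E, n) = 6 + ((E + n) + 1/(-21 + 2*E)) = 6 + (E + n + 1/(-21 + 2*E)) = 6 + E + n + 1/(-21 + 2*E))
L(419) + d(164, -610) = 1/(16 + 419) + (1 + (-21 + 2*164)*(6 + 164 - 610))/(-21 + 2*164) = 1/435 + (1 + (-21 + 328)*(-440))/(-21 + 328) = 1/435 + (1 + 307*(-440))/307 = 1/435 + (1 - 135080)/307 = 1/435 + (1/307)*(-135079) = 1/435 - 135079/307 = -58759058/133545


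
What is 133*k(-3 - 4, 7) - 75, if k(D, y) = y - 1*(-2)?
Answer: 1122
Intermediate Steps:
k(D, y) = 2 + y (k(D, y) = y + 2 = 2 + y)
133*k(-3 - 4, 7) - 75 = 133*(2 + 7) - 75 = 133*9 - 75 = 1197 - 75 = 1122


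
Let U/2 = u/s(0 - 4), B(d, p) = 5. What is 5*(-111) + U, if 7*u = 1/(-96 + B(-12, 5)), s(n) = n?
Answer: -707069/1274 ≈ -555.00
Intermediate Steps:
u = -1/637 (u = 1/(7*(-96 + 5)) = (⅐)/(-91) = (⅐)*(-1/91) = -1/637 ≈ -0.0015699)
U = 1/1274 (U = 2*(-1/(637*(0 - 4))) = 2*(-1/637/(-4)) = 2*(-1/637*(-¼)) = 2*(1/2548) = 1/1274 ≈ 0.00078493)
5*(-111) + U = 5*(-111) + 1/1274 = -555 + 1/1274 = -707069/1274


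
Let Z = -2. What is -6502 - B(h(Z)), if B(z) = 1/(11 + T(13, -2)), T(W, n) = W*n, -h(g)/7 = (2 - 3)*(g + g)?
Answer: -97529/15 ≈ -6501.9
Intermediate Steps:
h(g) = 14*g (h(g) = -7*(2 - 3)*(g + g) = -(-7)*2*g = -(-14)*g = 14*g)
B(z) = -1/15 (B(z) = 1/(11 + 13*(-2)) = 1/(11 - 26) = 1/(-15) = -1/15)
-6502 - B(h(Z)) = -6502 - 1*(-1/15) = -6502 + 1/15 = -97529/15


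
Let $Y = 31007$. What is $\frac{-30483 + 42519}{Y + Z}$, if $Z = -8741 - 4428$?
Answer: $\frac{2006}{2973} \approx 0.67474$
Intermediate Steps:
$Z = -13169$ ($Z = -8741 - 4428 = -13169$)
$\frac{-30483 + 42519}{Y + Z} = \frac{-30483 + 42519}{31007 - 13169} = \frac{12036}{17838} = 12036 \cdot \frac{1}{17838} = \frac{2006}{2973}$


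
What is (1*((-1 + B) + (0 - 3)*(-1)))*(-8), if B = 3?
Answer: -40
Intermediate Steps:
(1*((-1 + B) + (0 - 3)*(-1)))*(-8) = (1*((-1 + 3) + (0 - 3)*(-1)))*(-8) = (1*(2 - 3*(-1)))*(-8) = (1*(2 + 3))*(-8) = (1*5)*(-8) = 5*(-8) = -40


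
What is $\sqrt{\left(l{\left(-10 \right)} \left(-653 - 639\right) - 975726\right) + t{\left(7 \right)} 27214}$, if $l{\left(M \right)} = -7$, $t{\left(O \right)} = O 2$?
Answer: $i \sqrt{585686} \approx 765.3 i$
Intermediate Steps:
$t{\left(O \right)} = 2 O$
$\sqrt{\left(l{\left(-10 \right)} \left(-653 - 639\right) - 975726\right) + t{\left(7 \right)} 27214} = \sqrt{\left(- 7 \left(-653 - 639\right) - 975726\right) + 2 \cdot 7 \cdot 27214} = \sqrt{\left(\left(-7\right) \left(-1292\right) - 975726\right) + 14 \cdot 27214} = \sqrt{\left(9044 - 975726\right) + 380996} = \sqrt{-966682 + 380996} = \sqrt{-585686} = i \sqrt{585686}$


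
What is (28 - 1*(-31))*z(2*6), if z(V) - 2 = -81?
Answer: -4661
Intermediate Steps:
z(V) = -79 (z(V) = 2 - 81 = -79)
(28 - 1*(-31))*z(2*6) = (28 - 1*(-31))*(-79) = (28 + 31)*(-79) = 59*(-79) = -4661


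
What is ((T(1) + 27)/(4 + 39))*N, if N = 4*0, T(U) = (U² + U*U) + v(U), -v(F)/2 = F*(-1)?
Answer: 0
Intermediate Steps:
v(F) = 2*F (v(F) = -2*F*(-1) = -(-2)*F = 2*F)
T(U) = 2*U + 2*U² (T(U) = (U² + U*U) + 2*U = (U² + U²) + 2*U = 2*U² + 2*U = 2*U + 2*U²)
N = 0
((T(1) + 27)/(4 + 39))*N = ((2*1*(1 + 1) + 27)/(4 + 39))*0 = ((2*1*2 + 27)/43)*0 = ((4 + 27)*(1/43))*0 = (31*(1/43))*0 = (31/43)*0 = 0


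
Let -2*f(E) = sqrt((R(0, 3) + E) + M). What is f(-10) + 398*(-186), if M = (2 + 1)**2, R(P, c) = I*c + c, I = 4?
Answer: -74028 - sqrt(14)/2 ≈ -74030.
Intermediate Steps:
R(P, c) = 5*c (R(P, c) = 4*c + c = 5*c)
M = 9 (M = 3**2 = 9)
f(E) = -sqrt(24 + E)/2 (f(E) = -sqrt((5*3 + E) + 9)/2 = -sqrt((15 + E) + 9)/2 = -sqrt(24 + E)/2)
f(-10) + 398*(-186) = -sqrt(24 - 10)/2 + 398*(-186) = -sqrt(14)/2 - 74028 = -74028 - sqrt(14)/2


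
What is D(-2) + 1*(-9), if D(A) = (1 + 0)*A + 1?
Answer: -10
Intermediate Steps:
D(A) = 1 + A (D(A) = 1*A + 1 = A + 1 = 1 + A)
D(-2) + 1*(-9) = (1 - 2) + 1*(-9) = -1 - 9 = -10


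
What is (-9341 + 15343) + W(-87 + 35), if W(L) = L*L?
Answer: 8706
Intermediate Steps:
W(L) = L²
(-9341 + 15343) + W(-87 + 35) = (-9341 + 15343) + (-87 + 35)² = 6002 + (-52)² = 6002 + 2704 = 8706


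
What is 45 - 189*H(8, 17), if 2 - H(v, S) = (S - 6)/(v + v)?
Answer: -3249/16 ≈ -203.06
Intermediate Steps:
H(v, S) = 2 - (-6 + S)/(2*v) (H(v, S) = 2 - (S - 6)/(v + v) = 2 - (-6 + S)/(2*v))
45 - 189*H(8, 17) = 45 - 189*(6 - 1*17 + 4*8)/(2*8) = 45 - 189*(6 - 17 + 32)/(2*8) = 45 - 189*21/(2*8) = 45 - 189*21/16 = 45 - 3969/16 = -3249/16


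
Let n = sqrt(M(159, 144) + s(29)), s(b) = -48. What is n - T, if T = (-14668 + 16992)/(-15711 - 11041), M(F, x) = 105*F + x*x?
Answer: 581/6688 + sqrt(37383) ≈ 193.43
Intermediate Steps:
M(F, x) = x**2 + 105*F (M(F, x) = 105*F + x**2 = x**2 + 105*F)
n = sqrt(37383) (n = sqrt((144**2 + 105*159) - 48) = sqrt((20736 + 16695) - 48) = sqrt(37431 - 48) = sqrt(37383) ≈ 193.35)
T = -581/6688 (T = 2324/(-26752) = 2324*(-1/26752) = -581/6688 ≈ -0.086872)
n - T = sqrt(37383) - 1*(-581/6688) = sqrt(37383) + 581/6688 = 581/6688 + sqrt(37383)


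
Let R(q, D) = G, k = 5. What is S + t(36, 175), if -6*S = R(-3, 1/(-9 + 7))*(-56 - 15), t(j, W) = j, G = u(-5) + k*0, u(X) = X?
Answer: -139/6 ≈ -23.167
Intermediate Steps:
G = -5 (G = -5 + 5*0 = -5 + 0 = -5)
R(q, D) = -5
S = -355/6 (S = -(-5)*(-56 - 15)/6 = -(-5)*(-71)/6 = -⅙*355 = -355/6 ≈ -59.167)
S + t(36, 175) = -355/6 + 36 = -139/6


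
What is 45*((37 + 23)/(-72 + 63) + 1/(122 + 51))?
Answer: -51855/173 ≈ -299.74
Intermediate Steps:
45*((37 + 23)/(-72 + 63) + 1/(122 + 51)) = 45*(60/(-9) + 1/173) = 45*(60*(-⅑) + 1/173) = 45*(-20/3 + 1/173) = 45*(-3457/519) = -51855/173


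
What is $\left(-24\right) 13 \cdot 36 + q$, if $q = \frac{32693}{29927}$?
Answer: $- \frac{336107371}{29927} \approx -11231.0$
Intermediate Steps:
$q = \frac{32693}{29927}$ ($q = 32693 \cdot \frac{1}{29927} = \frac{32693}{29927} \approx 1.0924$)
$\left(-24\right) 13 \cdot 36 + q = \left(-24\right) 13 \cdot 36 + \frac{32693}{29927} = \left(-312\right) 36 + \frac{32693}{29927} = -11232 + \frac{32693}{29927} = - \frac{336107371}{29927}$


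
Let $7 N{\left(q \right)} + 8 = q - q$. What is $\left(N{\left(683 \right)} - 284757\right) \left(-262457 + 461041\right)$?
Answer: $- \frac{395838877288}{7} \approx -5.6548 \cdot 10^{10}$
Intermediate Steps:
$N{\left(q \right)} = - \frac{8}{7}$ ($N{\left(q \right)} = - \frac{8}{7} + \frac{q - q}{7} = - \frac{8}{7} + \frac{1}{7} \cdot 0 = - \frac{8}{7} + 0 = - \frac{8}{7}$)
$\left(N{\left(683 \right)} - 284757\right) \left(-262457 + 461041\right) = \left(- \frac{8}{7} - 284757\right) \left(-262457 + 461041\right) = \left(- \frac{1993307}{7}\right) 198584 = - \frac{395838877288}{7}$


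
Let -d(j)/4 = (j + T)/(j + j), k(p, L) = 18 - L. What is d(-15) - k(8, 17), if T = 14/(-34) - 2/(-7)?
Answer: -359/119 ≈ -3.0168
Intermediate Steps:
T = -15/119 (T = 14*(-1/34) - 2*(-⅐) = -7/17 + 2/7 = -15/119 ≈ -0.12605)
d(j) = -2*(-15/119 + j)/j (d(j) = -4*(j - 15/119)/(j + j) = -4*(-15/119 + j)/(2*j) = -4*(-15/119 + j)*1/(2*j) = -2*(-15/119 + j)/j)
d(-15) - k(8, 17) = (-2 + (30/119)/(-15)) - (18 - 1*17) = (-2 + (30/119)*(-1/15)) - (18 - 17) = (-2 - 2/119) - 1*1 = -240/119 - 1 = -359/119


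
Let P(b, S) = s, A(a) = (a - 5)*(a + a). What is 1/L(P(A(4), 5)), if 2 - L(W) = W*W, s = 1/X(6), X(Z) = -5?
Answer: 25/49 ≈ 0.51020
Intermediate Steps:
A(a) = 2*a*(-5 + a) (A(a) = (-5 + a)*(2*a) = 2*a*(-5 + a))
s = -1/5 (s = 1/(-5) = -1/5 ≈ -0.20000)
P(b, S) = -1/5
L(W) = 2 - W**2 (L(W) = 2 - W*W = 2 - W**2)
1/L(P(A(4), 5)) = 1/(2 - (-1/5)**2) = 1/(2 - 1*1/25) = 1/(2 - 1/25) = 1/(49/25) = 25/49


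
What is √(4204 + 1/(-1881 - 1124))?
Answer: √37962222095/3005 ≈ 64.838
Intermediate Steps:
√(4204 + 1/(-1881 - 1124)) = √(4204 + 1/(-3005)) = √(4204 - 1/3005) = √(12633019/3005) = √37962222095/3005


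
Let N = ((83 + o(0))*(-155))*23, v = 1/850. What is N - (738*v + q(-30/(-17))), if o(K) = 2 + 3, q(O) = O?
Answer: -133332119/425 ≈ -3.1372e+5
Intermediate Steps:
o(K) = 5
v = 1/850 ≈ 0.0011765
N = -313720 (N = ((83 + 5)*(-155))*23 = (88*(-155))*23 = -13640*23 = -313720)
N - (738*v + q(-30/(-17))) = -313720 - (738*(1/850) - 30/(-17)) = -313720 - (369/425 - 30*(-1/17)) = -313720 - (369/425 + 30/17) = -313720 - 1*1119/425 = -313720 - 1119/425 = -133332119/425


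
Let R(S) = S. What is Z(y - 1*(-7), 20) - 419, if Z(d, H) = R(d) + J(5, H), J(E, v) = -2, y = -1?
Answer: -415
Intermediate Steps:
Z(d, H) = -2 + d (Z(d, H) = d - 2 = -2 + d)
Z(y - 1*(-7), 20) - 419 = (-2 + (-1 - 1*(-7))) - 419 = (-2 + (-1 + 7)) - 419 = (-2 + 6) - 419 = 4 - 419 = -415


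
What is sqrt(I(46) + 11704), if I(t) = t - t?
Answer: 2*sqrt(2926) ≈ 108.19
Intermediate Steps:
I(t) = 0
sqrt(I(46) + 11704) = sqrt(0 + 11704) = sqrt(11704) = 2*sqrt(2926)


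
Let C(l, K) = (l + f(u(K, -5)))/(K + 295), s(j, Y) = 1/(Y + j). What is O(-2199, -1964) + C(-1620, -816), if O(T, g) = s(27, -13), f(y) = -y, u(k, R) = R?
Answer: 23131/7294 ≈ 3.1712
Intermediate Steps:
C(l, K) = (5 + l)/(295 + K) (C(l, K) = (l - 1*(-5))/(K + 295) = (l + 5)/(295 + K) = (5 + l)/(295 + K))
O(T, g) = 1/14 (O(T, g) = 1/(-13 + 27) = 1/14)
O(-2199, -1964) + C(-1620, -816) = 1/14 + (5 - 1620)/(295 - 816) = 1/14 - 1615/(-521) = 1/14 - 1/521*(-1615) = 1/14 + 1615/521 = 23131/7294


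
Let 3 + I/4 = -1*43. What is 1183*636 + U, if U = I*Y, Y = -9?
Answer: 754044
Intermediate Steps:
I = -184 (I = -12 + 4*(-1*43) = -12 + 4*(-43) = -12 - 172 = -184)
U = 1656 (U = -184*(-9) = 1656)
1183*636 + U = 1183*636 + 1656 = 752388 + 1656 = 754044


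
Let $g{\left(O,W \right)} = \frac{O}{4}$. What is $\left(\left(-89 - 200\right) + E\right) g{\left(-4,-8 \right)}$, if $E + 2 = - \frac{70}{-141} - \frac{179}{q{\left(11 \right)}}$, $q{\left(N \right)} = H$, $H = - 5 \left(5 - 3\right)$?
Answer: $\frac{384371}{1410} \approx 272.6$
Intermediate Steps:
$H = -10$ ($H = \left(-5\right) 2 = -10$)
$q{\left(N \right)} = -10$
$g{\left(O,W \right)} = \frac{O}{4}$ ($g{\left(O,W \right)} = O \frac{1}{4} = \frac{O}{4}$)
$E = \frac{23119}{1410}$ ($E = -2 - \left(- \frac{179}{10} - \frac{70}{141}\right) = -2 - - \frac{25939}{1410} = -2 + \left(\frac{70}{141} + \frac{179}{10}\right) = -2 + \frac{25939}{1410} = \frac{23119}{1410} \approx 16.396$)
$\left(\left(-89 - 200\right) + E\right) g{\left(-4,-8 \right)} = \left(\left(-89 - 200\right) + \frac{23119}{1410}\right) \frac{1}{4} \left(-4\right) = \left(-289 + \frac{23119}{1410}\right) \left(-1\right) = \left(- \frac{384371}{1410}\right) \left(-1\right) = \frac{384371}{1410}$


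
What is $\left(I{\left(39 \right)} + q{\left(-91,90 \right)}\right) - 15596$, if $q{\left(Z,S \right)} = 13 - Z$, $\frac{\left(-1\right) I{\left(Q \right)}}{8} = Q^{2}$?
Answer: $-27660$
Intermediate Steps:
$I{\left(Q \right)} = - 8 Q^{2}$
$\left(I{\left(39 \right)} + q{\left(-91,90 \right)}\right) - 15596 = \left(- 8 \cdot 39^{2} + \left(13 - -91\right)\right) - 15596 = \left(\left(-8\right) 1521 + \left(13 + 91\right)\right) - 15596 = \left(-12168 + 104\right) - 15596 = -12064 - 15596 = -27660$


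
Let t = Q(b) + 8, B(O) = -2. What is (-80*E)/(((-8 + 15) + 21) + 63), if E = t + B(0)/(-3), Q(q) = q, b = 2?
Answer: -2560/273 ≈ -9.3773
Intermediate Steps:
t = 10 (t = 2 + 8 = 10)
E = 32/3 (E = 10 - 2/(-3) = 10 - 2*(-1/3) = 10 + 2/3 = 32/3 ≈ 10.667)
(-80*E)/(((-8 + 15) + 21) + 63) = (-80*32/3)/(((-8 + 15) + 21) + 63) = -2560/(3*((7 + 21) + 63)) = -2560/(3*(28 + 63)) = -2560/3/91 = -2560/3*1/91 = -2560/273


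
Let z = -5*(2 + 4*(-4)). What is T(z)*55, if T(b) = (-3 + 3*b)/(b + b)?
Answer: 2277/28 ≈ 81.321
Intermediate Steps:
z = 70 (z = -5*(2 - 16) = -5*(-14) = 70)
T(b) = (-3 + 3*b)/(2*b) (T(b) = (-3 + 3*b)/((2*b)) = (-3 + 3*b)*(1/(2*b)) = (-3 + 3*b)/(2*b))
T(z)*55 = ((3/2)*(-1 + 70)/70)*55 = ((3/2)*(1/70)*69)*55 = (207/140)*55 = 2277/28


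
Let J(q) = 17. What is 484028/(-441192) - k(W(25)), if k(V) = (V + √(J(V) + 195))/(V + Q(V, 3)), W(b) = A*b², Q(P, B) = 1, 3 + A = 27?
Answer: -3469696007/1654580298 - 2*√53/15001 ≈ -2.0980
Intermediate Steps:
A = 24 (A = -3 + 27 = 24)
W(b) = 24*b²
k(V) = (V + 2*√53)/(1 + V) (k(V) = (V + √(17 + 195))/(V + 1) = (V + √212)/(1 + V) = (V + 2*√53)/(1 + V))
484028/(-441192) - k(W(25)) = 484028/(-441192) - (24*25² + 2*√53)/(1 + 24*25²) = 484028*(-1/441192) - (24*625 + 2*√53)/(1 + 24*625) = -121007/110298 - (15000 + 2*√53)/(1 + 15000) = -121007/110298 - (15000 + 2*√53)/15001 = -121007/110298 - (15000/15001 + 2*√53/15001) = -121007/110298 + (-15000/15001 - 2*√53/15001) = -3469696007/1654580298 - 2*√53/15001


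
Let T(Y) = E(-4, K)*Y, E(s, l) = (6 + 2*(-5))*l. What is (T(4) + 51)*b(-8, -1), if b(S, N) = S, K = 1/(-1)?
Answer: -536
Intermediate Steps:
K = -1 (K = 1*(-1) = -1)
E(s, l) = -4*l (E(s, l) = (6 - 10)*l = -4*l)
T(Y) = 4*Y (T(Y) = (-4*(-1))*Y = 4*Y)
(T(4) + 51)*b(-8, -1) = (4*4 + 51)*(-8) = (16 + 51)*(-8) = 67*(-8) = -536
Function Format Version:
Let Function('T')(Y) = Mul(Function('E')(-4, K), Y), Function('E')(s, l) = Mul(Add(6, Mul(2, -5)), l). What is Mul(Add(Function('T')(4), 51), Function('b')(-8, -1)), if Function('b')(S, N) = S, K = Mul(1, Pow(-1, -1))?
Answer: -536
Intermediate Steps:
K = -1 (K = Mul(1, -1) = -1)
Function('E')(s, l) = Mul(-4, l) (Function('E')(s, l) = Mul(Add(6, -10), l) = Mul(-4, l))
Function('T')(Y) = Mul(4, Y) (Function('T')(Y) = Mul(Mul(-4, -1), Y) = Mul(4, Y))
Mul(Add(Function('T')(4), 51), Function('b')(-8, -1)) = Mul(Add(Mul(4, 4), 51), -8) = Mul(Add(16, 51), -8) = Mul(67, -8) = -536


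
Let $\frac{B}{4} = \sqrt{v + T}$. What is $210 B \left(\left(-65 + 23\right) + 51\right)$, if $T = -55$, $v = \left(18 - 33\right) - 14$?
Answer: $15120 i \sqrt{21} \approx 69289.0 i$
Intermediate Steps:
$v = -29$ ($v = -15 - 14 = -29$)
$B = 8 i \sqrt{21}$ ($B = 4 \sqrt{-29 - 55} = 4 \sqrt{-84} = 4 \cdot 2 i \sqrt{21} = 8 i \sqrt{21} \approx 36.661 i$)
$210 B \left(\left(-65 + 23\right) + 51\right) = 210 \cdot 8 i \sqrt{21} \left(\left(-65 + 23\right) + 51\right) = 1680 i \sqrt{21} \left(-42 + 51\right) = 1680 i \sqrt{21} \cdot 9 = 15120 i \sqrt{21}$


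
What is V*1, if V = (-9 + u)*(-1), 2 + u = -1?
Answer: 12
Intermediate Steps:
u = -3 (u = -2 - 1 = -3)
V = 12 (V = (-9 - 3)*(-1) = -12*(-1) = 12)
V*1 = 12*1 = 12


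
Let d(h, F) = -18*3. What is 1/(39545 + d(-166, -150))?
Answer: 1/39491 ≈ 2.5322e-5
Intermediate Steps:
d(h, F) = -54
1/(39545 + d(-166, -150)) = 1/(39545 - 54) = 1/39491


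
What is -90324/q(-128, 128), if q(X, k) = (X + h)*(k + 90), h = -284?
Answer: 22581/22454 ≈ 1.0057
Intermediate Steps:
q(X, k) = (-284 + X)*(90 + k) (q(X, k) = (X - 284)*(k + 90) = (-284 + X)*(90 + k))
-90324/q(-128, 128) = -90324/(-25560 - 284*128 + 90*(-128) - 128*128) = -90324/(-25560 - 36352 - 11520 - 16384) = -90324/(-89816) = -90324*(-1/89816) = 22581/22454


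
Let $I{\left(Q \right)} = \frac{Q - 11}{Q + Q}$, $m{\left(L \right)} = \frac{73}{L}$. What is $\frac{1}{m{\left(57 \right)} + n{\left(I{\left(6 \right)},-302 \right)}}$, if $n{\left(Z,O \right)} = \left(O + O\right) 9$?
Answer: $- \frac{57}{309779} \approx -0.000184$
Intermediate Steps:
$I{\left(Q \right)} = \frac{-11 + Q}{2 Q}$
$n{\left(Z,O \right)} = 18 O$ ($n{\left(Z,O \right)} = 2 O 9 = 18 O$)
$\frac{1}{m{\left(57 \right)} + n{\left(I{\left(6 \right)},-302 \right)}} = \frac{1}{\frac{73}{57} + 18 \left(-302\right)} = \frac{1}{73 \cdot \frac{1}{57} - 5436} = \frac{1}{\frac{73}{57} - 5436} = \frac{1}{- \frac{309779}{57}} = - \frac{57}{309779}$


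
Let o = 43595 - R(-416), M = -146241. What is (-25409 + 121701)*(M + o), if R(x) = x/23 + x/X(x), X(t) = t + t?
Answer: -227292788422/23 ≈ -9.8823e+9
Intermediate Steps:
X(t) = 2*t
R(x) = ½ + x/23 (R(x) = x/23 + x/((2*x)) = x*(1/23) + x*(1/(2*x)) = x/23 + ½ = ½ + x/23)
o = 2006179/46 (o = 43595 - (½ + (1/23)*(-416)) = 43595 - (½ - 416/23) = 43595 - 1*(-809/46) = 43595 + 809/46 = 2006179/46 ≈ 43613.)
(-25409 + 121701)*(M + o) = (-25409 + 121701)*(-146241 + 2006179/46) = 96292*(-4720907/46) = -227292788422/23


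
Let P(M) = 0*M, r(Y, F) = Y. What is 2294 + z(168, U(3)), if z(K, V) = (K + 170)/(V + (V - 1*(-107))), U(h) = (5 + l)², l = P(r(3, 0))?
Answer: 360496/157 ≈ 2296.2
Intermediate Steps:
P(M) = 0
l = 0
U(h) = 25 (U(h) = (5 + 0)² = 5² = 25)
z(K, V) = (170 + K)/(107 + 2*V) (z(K, V) = (170 + K)/(V + (V + 107)) = (170 + K)/(V + (107 + V)) = (170 + K)/(107 + 2*V))
2294 + z(168, U(3)) = 2294 + (170 + 168)/(107 + 2*25) = 2294 + 338/(107 + 50) = 2294 + 338/157 = 360496/157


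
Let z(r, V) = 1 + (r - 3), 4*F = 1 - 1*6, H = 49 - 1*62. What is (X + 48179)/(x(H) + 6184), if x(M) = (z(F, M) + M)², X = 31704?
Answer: 1278128/103169 ≈ 12.389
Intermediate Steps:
H = -13 (H = 49 - 62 = -13)
F = -5/4 (F = (1 - 1*6)/4 = (1 - 6)/4 = (¼)*(-5) = -5/4 ≈ -1.2500)
z(r, V) = -2 + r (z(r, V) = 1 + (-3 + r) = -2 + r)
x(M) = (-13/4 + M)² (x(M) = ((-2 - 5/4) + M)² = (-13/4 + M)²)
(X + 48179)/(x(H) + 6184) = (31704 + 48179)/((-13 + 4*(-13))²/16 + 6184) = 79883/((-13 - 52)²/16 + 6184) = 79883/((1/16)*(-65)² + 6184) = 79883/((1/16)*4225 + 6184) = 79883/(4225/16 + 6184) = 79883/(103169/16) = 79883*(16/103169) = 1278128/103169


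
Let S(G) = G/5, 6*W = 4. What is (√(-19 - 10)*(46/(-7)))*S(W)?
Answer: -92*I*√29/105 ≈ -4.7184*I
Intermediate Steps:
W = ⅔ (W = (⅙)*4 = ⅔ ≈ 0.66667)
S(G) = G/5 (S(G) = G*(⅕) = G/5)
(√(-19 - 10)*(46/(-7)))*S(W) = (√(-19 - 10)*(46/(-7)))*((⅕)*(⅔)) = (√(-29)*(46*(-⅐)))*(2/15) = ((I*√29)*(-46/7))*(2/15) = -46*I*√29/7*(2/15) = -92*I*√29/105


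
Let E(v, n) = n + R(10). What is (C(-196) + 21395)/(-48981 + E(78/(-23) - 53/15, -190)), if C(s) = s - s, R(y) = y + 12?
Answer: -21395/49149 ≈ -0.43531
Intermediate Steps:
R(y) = 12 + y
C(s) = 0
E(v, n) = 22 + n (E(v, n) = n + (12 + 10) = n + 22 = 22 + n)
(C(-196) + 21395)/(-48981 + E(78/(-23) - 53/15, -190)) = (0 + 21395)/(-48981 + (22 - 190)) = 21395/(-48981 - 168) = 21395/(-49149) = 21395*(-1/49149) = -21395/49149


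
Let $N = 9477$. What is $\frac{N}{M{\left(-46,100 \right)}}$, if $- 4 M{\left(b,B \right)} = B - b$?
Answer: $- \frac{18954}{73} \approx -259.64$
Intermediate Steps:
$M{\left(b,B \right)} = - \frac{B}{4} + \frac{b}{4}$ ($M{\left(b,B \right)} = - \frac{B - b}{4} = - \frac{B}{4} + \frac{b}{4}$)
$\frac{N}{M{\left(-46,100 \right)}} = \frac{9477}{\left(- \frac{1}{4}\right) 100 + \frac{1}{4} \left(-46\right)} = \frac{9477}{-25 - \frac{23}{2}} = \frac{9477}{- \frac{73}{2}} = 9477 \left(- \frac{2}{73}\right) = - \frac{18954}{73}$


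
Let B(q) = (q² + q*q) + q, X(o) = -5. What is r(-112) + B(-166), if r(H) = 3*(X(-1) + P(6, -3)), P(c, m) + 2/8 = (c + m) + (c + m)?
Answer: 219793/4 ≈ 54948.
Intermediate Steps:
P(c, m) = -¼ + 2*c + 2*m (P(c, m) = -¼ + ((c + m) + (c + m)) = -¼ + (2*c + 2*m) = -¼ + 2*c + 2*m)
r(H) = 9/4 (r(H) = 3*(-5 + (-¼ + 2*6 + 2*(-3))) = 3*(-5 + (-¼ + 12 - 6)) = 3*(-5 + 23/4) = 3*(¾) = 9/4)
B(q) = q + 2*q² (B(q) = (q² + q²) + q = 2*q² + q = q + 2*q²)
r(-112) + B(-166) = 9/4 - 166*(1 + 2*(-166)) = 9/4 - 166*(1 - 332) = 9/4 - 166*(-331) = 9/4 + 54946 = 219793/4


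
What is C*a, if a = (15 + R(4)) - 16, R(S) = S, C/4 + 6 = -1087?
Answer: -13116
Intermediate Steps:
C = -4372 (C = -24 + 4*(-1087) = -24 - 4348 = -4372)
a = 3 (a = (15 + 4) - 16 = 19 - 16 = 3)
C*a = -4372*3 = -13116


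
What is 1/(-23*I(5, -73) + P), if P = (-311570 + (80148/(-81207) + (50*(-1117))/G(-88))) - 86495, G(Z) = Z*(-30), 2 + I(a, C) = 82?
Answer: -2382072/952655247623 ≈ -2.5005e-6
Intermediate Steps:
I(a, C) = 80 (I(a, C) = -2 + 82 = 80)
G(Z) = -30*Z
P = -948272235143/2382072 (P = (-311570 + (80148/(-81207) + (50*(-1117))/((-30*(-88))))) - 86495 = (-311570 + (80148*(-1/81207) - 55850/2640)) - 86495 = (-311570 + (-26716/27069 - 55850*1/2640)) - 86495 = (-311570 + (-26716/27069 - 5585/264)) - 86495 = (-311570 - 52744463/2382072) - 86495 = -742234917503/2382072 - 86495 = -948272235143/2382072 ≈ -3.9809e+5)
1/(-23*I(5, -73) + P) = 1/(-23*80 - 948272235143/2382072) = 1/(-1840 - 948272235143/2382072) = 1/(-952655247623/2382072) = -2382072/952655247623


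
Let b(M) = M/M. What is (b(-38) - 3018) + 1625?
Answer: -1392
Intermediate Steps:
b(M) = 1
(b(-38) - 3018) + 1625 = (1 - 3018) + 1625 = -3017 + 1625 = -1392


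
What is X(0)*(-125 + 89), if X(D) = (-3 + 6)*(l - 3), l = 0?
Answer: 324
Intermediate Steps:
X(D) = -9 (X(D) = (-3 + 6)*(0 - 3) = 3*(-3) = -9)
X(0)*(-125 + 89) = -9*(-125 + 89) = -9*(-36) = 324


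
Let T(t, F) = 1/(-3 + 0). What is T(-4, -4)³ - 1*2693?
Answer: -72712/27 ≈ -2693.0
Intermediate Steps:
T(t, F) = -⅓ (T(t, F) = 1/(-3) = -⅓)
T(-4, -4)³ - 1*2693 = (-⅓)³ - 1*2693 = -1/27 - 2693 = -72712/27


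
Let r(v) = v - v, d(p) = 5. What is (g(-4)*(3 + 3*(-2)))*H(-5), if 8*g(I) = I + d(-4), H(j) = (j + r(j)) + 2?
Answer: 9/8 ≈ 1.1250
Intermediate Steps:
r(v) = 0
H(j) = 2 + j (H(j) = (j + 0) + 2 = j + 2 = 2 + j)
g(I) = 5/8 + I/8 (g(I) = (I + 5)/8 = (5 + I)/8 = 5/8 + I/8)
(g(-4)*(3 + 3*(-2)))*H(-5) = ((5/8 + (⅛)*(-4))*(3 + 3*(-2)))*(2 - 5) = ((5/8 - ½)*(3 - 6))*(-3) = ((⅛)*(-3))*(-3) = -3/8*(-3) = 9/8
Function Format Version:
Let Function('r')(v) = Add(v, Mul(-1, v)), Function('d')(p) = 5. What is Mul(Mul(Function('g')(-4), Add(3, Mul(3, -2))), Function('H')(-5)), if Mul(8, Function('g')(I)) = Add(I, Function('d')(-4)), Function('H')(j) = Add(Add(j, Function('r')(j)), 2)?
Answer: Rational(9, 8) ≈ 1.1250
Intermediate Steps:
Function('r')(v) = 0
Function('H')(j) = Add(2, j) (Function('H')(j) = Add(Add(j, 0), 2) = Add(j, 2) = Add(2, j))
Function('g')(I) = Add(Rational(5, 8), Mul(Rational(1, 8), I)) (Function('g')(I) = Mul(Rational(1, 8), Add(I, 5)) = Mul(Rational(1, 8), Add(5, I)) = Add(Rational(5, 8), Mul(Rational(1, 8), I)))
Mul(Mul(Function('g')(-4), Add(3, Mul(3, -2))), Function('H')(-5)) = Mul(Mul(Add(Rational(5, 8), Mul(Rational(1, 8), -4)), Add(3, Mul(3, -2))), Add(2, -5)) = Mul(Mul(Add(Rational(5, 8), Rational(-1, 2)), Add(3, -6)), -3) = Mul(Mul(Rational(1, 8), -3), -3) = Mul(Rational(-3, 8), -3) = Rational(9, 8)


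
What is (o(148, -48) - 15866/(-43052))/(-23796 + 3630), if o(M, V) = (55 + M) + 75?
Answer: -1997387/144697772 ≈ -0.013804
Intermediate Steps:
o(M, V) = 130 + M
(o(148, -48) - 15866/(-43052))/(-23796 + 3630) = ((130 + 148) - 15866/(-43052))/(-23796 + 3630) = (278 - 15866*(-1/43052))/(-20166) = (278 + 7933/21526)*(-1/20166) = (5992161/21526)*(-1/20166) = -1997387/144697772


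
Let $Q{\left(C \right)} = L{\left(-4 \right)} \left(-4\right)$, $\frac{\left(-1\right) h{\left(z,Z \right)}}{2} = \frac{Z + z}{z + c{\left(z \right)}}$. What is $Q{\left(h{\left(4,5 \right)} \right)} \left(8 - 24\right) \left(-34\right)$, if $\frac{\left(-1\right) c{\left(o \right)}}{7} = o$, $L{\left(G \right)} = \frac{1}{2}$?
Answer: $-1088$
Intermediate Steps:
$L{\left(G \right)} = \frac{1}{2}$
$c{\left(o \right)} = - 7 o$
$h{\left(z,Z \right)} = \frac{Z + z}{3 z}$ ($h{\left(z,Z \right)} = - 2 \frac{Z + z}{z - 7 z} = - 2 \frac{Z + z}{\left(-6\right) z} = - 2 \left(Z + z\right) \left(- \frac{1}{6 z}\right) = - 2 \left(- \frac{Z + z}{6 z}\right) = \frac{Z + z}{3 z}$)
$Q{\left(C \right)} = -2$ ($Q{\left(C \right)} = \frac{1}{2} \left(-4\right) = -2$)
$Q{\left(h{\left(4,5 \right)} \right)} \left(8 - 24\right) \left(-34\right) = - 2 \left(8 - 24\right) \left(-34\right) = \left(-2\right) \left(-16\right) \left(-34\right) = 32 \left(-34\right) = -1088$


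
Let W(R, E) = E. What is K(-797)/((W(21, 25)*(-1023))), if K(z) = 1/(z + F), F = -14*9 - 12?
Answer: 1/23912625 ≈ 4.1819e-8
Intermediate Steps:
F = -138 (F = -126 - 12 = -138)
K(z) = 1/(-138 + z) (K(z) = 1/(z - 138) = 1/(-138 + z))
K(-797)/((W(21, 25)*(-1023))) = 1/((-138 - 797)*((25*(-1023)))) = 1/(-935*(-25575)) = -1/935*(-1/25575) = 1/23912625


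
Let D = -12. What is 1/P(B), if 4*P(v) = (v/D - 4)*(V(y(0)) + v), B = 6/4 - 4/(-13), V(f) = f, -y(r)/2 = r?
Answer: -32448/60865 ≈ -0.53311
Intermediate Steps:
y(r) = -2*r
B = 47/26 (B = 6*(1/4) - 4*(-1/13) = 3/2 + 4/13 = 47/26 ≈ 1.8077)
P(v) = v*(-4 - v/12)/4 (P(v) = ((v/(-12) - 4)*(-2*0 + v))/4 = ((v*(-1/12) - 4)*(0 + v))/4 = ((-v/12 - 4)*v)/4 = ((-4 - v/12)*v)/4 = (v*(-4 - v/12))/4 = v*(-4 - v/12)/4)
1/P(B) = 1/((1/48)*(47/26)*(-48 - 1*47/26)) = 1/((1/48)*(47/26)*(-48 - 47/26)) = 1/((1/48)*(47/26)*(-1295/26)) = 1/(-60865/32448) = -32448/60865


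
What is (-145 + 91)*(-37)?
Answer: 1998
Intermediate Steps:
(-145 + 91)*(-37) = -54*(-37) = 1998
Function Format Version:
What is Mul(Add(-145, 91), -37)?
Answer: 1998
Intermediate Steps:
Mul(Add(-145, 91), -37) = Mul(-54, -37) = 1998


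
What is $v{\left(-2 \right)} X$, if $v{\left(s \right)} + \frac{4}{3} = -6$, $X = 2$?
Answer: $- \frac{44}{3} \approx -14.667$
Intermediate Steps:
$v{\left(s \right)} = - \frac{22}{3}$ ($v{\left(s \right)} = - \frac{4}{3} - 6 = - \frac{22}{3}$)
$v{\left(-2 \right)} X = \left(- \frac{22}{3}\right) 2 = - \frac{44}{3}$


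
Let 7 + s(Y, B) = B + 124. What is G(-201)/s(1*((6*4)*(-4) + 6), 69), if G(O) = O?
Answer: -67/62 ≈ -1.0806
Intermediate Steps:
s(Y, B) = 117 + B (s(Y, B) = -7 + (B + 124) = -7 + (124 + B) = 117 + B)
G(-201)/s(1*((6*4)*(-4) + 6), 69) = -201/(117 + 69) = -201/186 = -201*1/186 = -67/62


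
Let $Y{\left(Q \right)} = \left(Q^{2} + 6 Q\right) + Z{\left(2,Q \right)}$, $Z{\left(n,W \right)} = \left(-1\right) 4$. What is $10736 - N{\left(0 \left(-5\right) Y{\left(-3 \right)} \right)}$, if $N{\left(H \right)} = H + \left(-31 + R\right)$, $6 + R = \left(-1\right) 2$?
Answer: $10775$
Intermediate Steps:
$Z{\left(n,W \right)} = -4$
$R = -8$ ($R = -6 - 2 = -8$)
$Y{\left(Q \right)} = -4 + Q^{2} + 6 Q$ ($Y{\left(Q \right)} = \left(Q^{2} + 6 Q\right) - 4 = -4 + Q^{2} + 6 Q$)
$N{\left(H \right)} = -39 + H$ ($N{\left(H \right)} = H - 39 = -39 + H$)
$10736 - N{\left(0 \left(-5\right) Y{\left(-3 \right)} \right)} = 10736 - \left(-39 + 0 \left(-5\right) \left(-4 + \left(-3\right)^{2} + 6 \left(-3\right)\right)\right) = 10736 - \left(-39 + 0 \left(-4 + 9 - 18\right)\right) = 10736 - \left(-39 + 0 \left(-13\right)\right) = 10736 - \left(-39 + 0\right) = 10736 - -39 = 10736 + 39 = 10775$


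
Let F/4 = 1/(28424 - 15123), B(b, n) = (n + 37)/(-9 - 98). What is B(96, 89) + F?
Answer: -1675498/1423207 ≈ -1.1773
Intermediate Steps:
B(b, n) = -37/107 - n/107 (B(b, n) = (37 + n)/(-107) = (37 + n)*(-1/107) = -37/107 - n/107)
F = 4/13301 (F = 4/(28424 - 15123) = 4/13301 ≈ 0.00030073)
B(96, 89) + F = (-37/107 - 1/107*89) + 4/13301 = (-37/107 - 89/107) + 4/13301 = -126/107 + 4/13301 = -1675498/1423207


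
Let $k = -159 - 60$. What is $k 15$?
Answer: $-3285$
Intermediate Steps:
$k = -219$ ($k = -159 - 60 = -219$)
$k 15 = \left(-219\right) 15 = -3285$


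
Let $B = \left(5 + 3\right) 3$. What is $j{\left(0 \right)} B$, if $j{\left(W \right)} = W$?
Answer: $0$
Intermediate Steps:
$B = 24$ ($B = 8 \cdot 3 = 24$)
$j{\left(0 \right)} B = 0 \cdot 24 = 0$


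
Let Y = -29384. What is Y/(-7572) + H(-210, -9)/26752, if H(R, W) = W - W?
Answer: 7346/1893 ≈ 3.8806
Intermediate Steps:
H(R, W) = 0
Y/(-7572) + H(-210, -9)/26752 = -29384/(-7572) + 0/26752 = -29384*(-1/7572) + 0*(1/26752) = 7346/1893 + 0 = 7346/1893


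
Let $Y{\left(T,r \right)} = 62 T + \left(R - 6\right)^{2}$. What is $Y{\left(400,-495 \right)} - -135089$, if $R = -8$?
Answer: $160085$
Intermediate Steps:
$Y{\left(T,r \right)} = 196 + 62 T$ ($Y{\left(T,r \right)} = 62 T + \left(-8 - 6\right)^{2} = 62 T + \left(-14\right)^{2} = 62 T + 196 = 196 + 62 T$)
$Y{\left(400,-495 \right)} - -135089 = \left(196 + 62 \cdot 400\right) - -135089 = \left(196 + 24800\right) + 135089 = 24996 + 135089 = 160085$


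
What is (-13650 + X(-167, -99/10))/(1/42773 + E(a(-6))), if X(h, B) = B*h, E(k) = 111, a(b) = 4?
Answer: -5131348491/47478040 ≈ -108.08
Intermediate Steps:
(-13650 + X(-167, -99/10))/(1/42773 + E(a(-6))) = (-13650 - 99/10*(-167))/(1/42773 + 111) = (-13650 - 99*⅒*(-167))/(1/42773 + 111) = (-13650 - 99/10*(-167))/(4747804/42773) = (-13650 + 16533/10)*(42773/4747804) = -119967/10*42773/4747804 = -5131348491/47478040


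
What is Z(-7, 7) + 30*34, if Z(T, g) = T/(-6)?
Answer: 6127/6 ≈ 1021.2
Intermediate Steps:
Z(T, g) = -T/6 (Z(T, g) = T*(-1/6) = -T/6)
Z(-7, 7) + 30*34 = -1/6*(-7) + 30*34 = 7/6 + 1020 = 6127/6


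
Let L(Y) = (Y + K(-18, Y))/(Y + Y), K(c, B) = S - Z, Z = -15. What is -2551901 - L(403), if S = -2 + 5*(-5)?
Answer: -2056832597/806 ≈ -2.5519e+6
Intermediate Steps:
S = -27 (S = -2 - 25 = -27)
K(c, B) = -12 (K(c, B) = -27 - 1*(-15) = -27 + 15 = -12)
L(Y) = (-12 + Y)/(2*Y) (L(Y) = (Y - 12)/(Y + Y) = (-12 + Y)/((2*Y)) = (-12 + Y)*(1/(2*Y)) = (-12 + Y)/(2*Y))
-2551901 - L(403) = -2551901 - (-12 + 403)/(2*403) = -2551901 - 391/(2*403) = -2551901 - 1*391/806 = -2551901 - 391/806 = -2056832597/806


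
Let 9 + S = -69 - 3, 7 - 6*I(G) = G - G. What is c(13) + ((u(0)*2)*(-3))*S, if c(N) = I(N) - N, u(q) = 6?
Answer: 17425/6 ≈ 2904.2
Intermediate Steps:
I(G) = 7/6 (I(G) = 7/6 - (G - G)/6 = 7/6 - ⅙*0 = 7/6 + 0 = 7/6)
S = -81 (S = -9 + (-69 - 3) = -9 - 72 = -81)
c(N) = 7/6 - N
c(13) + ((u(0)*2)*(-3))*S = (7/6 - 1*13) + ((6*2)*(-3))*(-81) = (7/6 - 13) + (12*(-3))*(-81) = -71/6 - 36*(-81) = -71/6 + 2916 = 17425/6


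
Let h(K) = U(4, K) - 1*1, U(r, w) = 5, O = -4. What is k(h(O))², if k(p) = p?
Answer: 16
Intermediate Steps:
h(K) = 4 (h(K) = 5 - 1*1 = 5 - 1 = 4)
k(h(O))² = 4² = 16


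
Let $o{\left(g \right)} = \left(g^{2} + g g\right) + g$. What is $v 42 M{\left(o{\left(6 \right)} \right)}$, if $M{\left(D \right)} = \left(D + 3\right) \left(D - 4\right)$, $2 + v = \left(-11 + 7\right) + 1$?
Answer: $-1258740$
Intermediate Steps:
$o{\left(g \right)} = g + 2 g^{2}$ ($o{\left(g \right)} = \left(g^{2} + g^{2}\right) + g = 2 g^{2} + g = g + 2 g^{2}$)
$v = -5$ ($v = -2 + \left(\left(-11 + 7\right) + 1\right) = -2 + \left(-4 + 1\right) = -2 - 3 = -5$)
$M{\left(D \right)} = \left(-4 + D\right) \left(3 + D\right)$ ($M{\left(D \right)} = \left(3 + D\right) \left(-4 + D\right) = \left(-4 + D\right) \left(3 + D\right)$)
$v 42 M{\left(o{\left(6 \right)} \right)} = \left(-5\right) 42 \left(-12 + \left(6 \left(1 + 2 \cdot 6\right)\right)^{2} - 6 \left(1 + 2 \cdot 6\right)\right) = - 210 \left(-12 + \left(6 \left(1 + 12\right)\right)^{2} - 6 \left(1 + 12\right)\right) = - 210 \left(-12 + \left(6 \cdot 13\right)^{2} - 6 \cdot 13\right) = - 210 \left(-12 + 78^{2} - 78\right) = - 210 \left(-12 + 6084 - 78\right) = \left(-210\right) 5994 = -1258740$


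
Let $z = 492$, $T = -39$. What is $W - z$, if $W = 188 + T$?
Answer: $-343$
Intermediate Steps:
$W = 149$ ($W = 188 - 39 = 149$)
$W - z = 149 - 492 = -343$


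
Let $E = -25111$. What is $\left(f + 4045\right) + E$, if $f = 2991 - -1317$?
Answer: $-16758$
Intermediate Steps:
$f = 4308$ ($f = 2991 + 1317 = 4308$)
$\left(f + 4045\right) + E = \left(4308 + 4045\right) - 25111 = 8353 - 25111 = -16758$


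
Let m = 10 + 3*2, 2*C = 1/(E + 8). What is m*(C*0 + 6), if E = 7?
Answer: 96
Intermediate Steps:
C = 1/30 (C = 1/(2*(7 + 8)) = (1/2)/15 = (1/2)*(1/15) = 1/30 ≈ 0.033333)
m = 16 (m = 10 + 6 = 16)
m*(C*0 + 6) = 16*((1/30)*0 + 6) = 16*(0 + 6) = 16*6 = 96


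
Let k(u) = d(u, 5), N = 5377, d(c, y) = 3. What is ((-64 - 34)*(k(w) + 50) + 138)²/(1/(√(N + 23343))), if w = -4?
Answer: 102252544*√1795 ≈ 4.3322e+9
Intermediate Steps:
k(u) = 3
((-64 - 34)*(k(w) + 50) + 138)²/(1/(√(N + 23343))) = ((-64 - 34)*(3 + 50) + 138)²/(1/(√(5377 + 23343))) = (-98*53 + 138)²/(1/(√28720)) = (-5194 + 138)²/(1/(4*√1795)) = (-5056)²/((√1795/7180)) = 25563136*(4*√1795) = 102252544*√1795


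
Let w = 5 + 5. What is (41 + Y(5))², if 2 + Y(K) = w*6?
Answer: 9801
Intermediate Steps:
w = 10
Y(K) = 58 (Y(K) = -2 + 10*6 = -2 + 60 = 58)
(41 + Y(5))² = (41 + 58)² = 99² = 9801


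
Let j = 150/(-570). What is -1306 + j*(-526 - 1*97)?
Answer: -21699/19 ≈ -1142.1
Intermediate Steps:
j = -5/19 (j = 150*(-1/570) = -5/19 ≈ -0.26316)
-1306 + j*(-526 - 1*97) = -1306 - 5*(-526 - 1*97)/19 = -1306 - 5*(-526 - 97)/19 = -1306 - 5/19*(-623) = -1306 + 3115/19 = -21699/19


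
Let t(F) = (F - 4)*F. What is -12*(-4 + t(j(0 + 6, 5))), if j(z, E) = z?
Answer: -96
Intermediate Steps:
t(F) = F*(-4 + F) (t(F) = (-4 + F)*F = F*(-4 + F))
-12*(-4 + t(j(0 + 6, 5))) = -12*(-4 + (0 + 6)*(-4 + (0 + 6))) = -12*(-4 + 6*(-4 + 6)) = -12*(-4 + 6*2) = -12*(-4 + 12) = -12*8 = -96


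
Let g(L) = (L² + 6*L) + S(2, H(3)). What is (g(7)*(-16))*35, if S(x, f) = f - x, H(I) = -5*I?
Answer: -41440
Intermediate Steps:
g(L) = -17 + L² + 6*L (g(L) = (L² + 6*L) + (-5*3 - 1*2) = (L² + 6*L) + (-15 - 2) = (L² + 6*L) - 17 = -17 + L² + 6*L)
(g(7)*(-16))*35 = ((-17 + 7² + 6*7)*(-16))*35 = ((-17 + 49 + 42)*(-16))*35 = (74*(-16))*35 = -1184*35 = -41440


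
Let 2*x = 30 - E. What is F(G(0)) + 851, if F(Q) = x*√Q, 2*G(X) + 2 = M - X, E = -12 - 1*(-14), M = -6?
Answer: 851 + 28*I ≈ 851.0 + 28.0*I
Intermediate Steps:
E = 2 (E = -12 + 14 = 2)
x = 14 (x = (30 - 1*2)/2 = (30 - 2)/2 = (½)*28 = 14)
G(X) = -4 - X/2 (G(X) = -1 + (-6 - X)/2 = -1 + (-3 - X/2) = -4 - X/2)
F(Q) = 14*√Q
F(G(0)) + 851 = 14*√(-4 - ½*0) + 851 = 14*√(-4 + 0) + 851 = 14*√(-4) + 851 = 14*(2*I) + 851 = 28*I + 851 = 851 + 28*I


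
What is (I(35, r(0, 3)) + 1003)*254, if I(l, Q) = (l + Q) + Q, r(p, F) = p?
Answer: 263652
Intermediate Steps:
I(l, Q) = l + 2*Q (I(l, Q) = (Q + l) + Q = l + 2*Q)
(I(35, r(0, 3)) + 1003)*254 = ((35 + 2*0) + 1003)*254 = ((35 + 0) + 1003)*254 = (35 + 1003)*254 = 1038*254 = 263652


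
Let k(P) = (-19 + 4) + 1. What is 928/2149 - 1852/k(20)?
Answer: 285210/2149 ≈ 132.72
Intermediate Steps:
k(P) = -14 (k(P) = -15 + 1 = -14)
928/2149 - 1852/k(20) = 928/2149 - 1852/(-14) = 928*(1/2149) - 1852*(-1/14) = 928/2149 + 926/7 = 285210/2149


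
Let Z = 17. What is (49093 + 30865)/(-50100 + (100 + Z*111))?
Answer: -79958/48113 ≈ -1.6619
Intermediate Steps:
(49093 + 30865)/(-50100 + (100 + Z*111)) = (49093 + 30865)/(-50100 + (100 + 17*111)) = 79958/(-50100 + (100 + 1887)) = 79958/(-50100 + 1987) = 79958/(-48113) = 79958*(-1/48113) = -79958/48113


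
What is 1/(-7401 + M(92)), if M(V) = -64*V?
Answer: -1/13289 ≈ -7.5250e-5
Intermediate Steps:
1/(-7401 + M(92)) = 1/(-7401 - 64*92) = 1/(-7401 - 5888) = 1/(-13289) = -1/13289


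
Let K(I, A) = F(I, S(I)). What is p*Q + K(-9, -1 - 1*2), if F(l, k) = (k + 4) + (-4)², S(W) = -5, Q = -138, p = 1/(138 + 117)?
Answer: 1229/85 ≈ 14.459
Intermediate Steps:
p = 1/255 ≈ 0.0039216
F(l, k) = 20 + k (F(l, k) = (4 + k) + 16 = 20 + k)
K(I, A) = 15 (K(I, A) = 20 - 5 = 15)
p*Q + K(-9, -1 - 1*2) = (1/255)*(-138) + 15 = -46/85 + 15 = 1229/85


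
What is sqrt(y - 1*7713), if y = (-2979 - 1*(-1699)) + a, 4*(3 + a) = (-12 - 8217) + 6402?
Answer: I*sqrt(37811)/2 ≈ 97.225*I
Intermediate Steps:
a = -1839/4 (a = -3 + ((-12 - 8217) + 6402)/4 = -3 + (-8229 + 6402)/4 = -3 + (1/4)*(-1827) = -3 - 1827/4 = -1839/4 ≈ -459.75)
y = -6959/4 (y = (-2979 - 1*(-1699)) - 1839/4 = (-2979 + 1699) - 1839/4 = -1280 - 1839/4 = -6959/4 ≈ -1739.8)
sqrt(y - 1*7713) = sqrt(-6959/4 - 1*7713) = sqrt(-6959/4 - 7713) = sqrt(-37811/4) = I*sqrt(37811)/2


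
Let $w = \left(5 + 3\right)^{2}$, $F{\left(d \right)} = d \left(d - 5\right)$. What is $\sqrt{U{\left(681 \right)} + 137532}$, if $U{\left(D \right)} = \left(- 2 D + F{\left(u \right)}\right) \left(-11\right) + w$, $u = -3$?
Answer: $\sqrt{152314} \approx 390.27$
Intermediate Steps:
$F{\left(d \right)} = d \left(-5 + d\right)$
$w = 64$ ($w = 8^{2} = 64$)
$U{\left(D \right)} = -200 + 22 D$ ($U{\left(D \right)} = \left(- 2 D - 3 \left(-5 - 3\right)\right) \left(-11\right) + 64 = \left(- 2 D - -24\right) \left(-11\right) + 64 = \left(- 2 D + 24\right) \left(-11\right) + 64 = \left(24 - 2 D\right) \left(-11\right) + 64 = \left(-264 + 22 D\right) + 64 = -200 + 22 D$)
$\sqrt{U{\left(681 \right)} + 137532} = \sqrt{\left(-200 + 22 \cdot 681\right) + 137532} = \sqrt{\left(-200 + 14982\right) + 137532} = \sqrt{14782 + 137532} = \sqrt{152314}$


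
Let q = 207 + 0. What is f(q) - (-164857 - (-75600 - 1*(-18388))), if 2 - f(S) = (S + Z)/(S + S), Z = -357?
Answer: 7427668/69 ≈ 1.0765e+5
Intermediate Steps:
q = 207
f(S) = 2 - (-357 + S)/(2*S) (f(S) = 2 - (S - 357)/(S + S) = 2 - (-357 + S)/(2*S))
f(q) - (-164857 - (-75600 - 1*(-18388))) = (3/2)*(119 + 207)/207 - (-164857 - (-75600 - 1*(-18388))) = (3/2)*(1/207)*326 - (-164857 - (-75600 + 18388)) = 163/69 - (-164857 - 1*(-57212)) = 163/69 - (-164857 + 57212) = 163/69 - 1*(-107645) = 163/69 + 107645 = 7427668/69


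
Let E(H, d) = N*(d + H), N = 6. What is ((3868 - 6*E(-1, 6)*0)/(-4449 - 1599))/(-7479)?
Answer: 967/11308248 ≈ 8.5513e-5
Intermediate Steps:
E(H, d) = 6*H + 6*d (E(H, d) = 6*(d + H) = 6*(H + d) = 6*H + 6*d)
((3868 - 6*E(-1, 6)*0)/(-4449 - 1599))/(-7479) = ((3868 - 6*(6*(-1) + 6*6)*0)/(-4449 - 1599))/(-7479) = ((3868 - 6*(-6 + 36)*0)/(-6048))*(-1/7479) = ((3868 - 6*30*0)*(-1/6048))*(-1/7479) = ((3868 - 180*0)*(-1/6048))*(-1/7479) = ((3868 + 0)*(-1/6048))*(-1/7479) = (3868*(-1/6048))*(-1/7479) = -967/1512*(-1/7479) = 967/11308248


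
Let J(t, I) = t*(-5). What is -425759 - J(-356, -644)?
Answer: -427539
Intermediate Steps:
J(t, I) = -5*t
-425759 - J(-356, -644) = -425759 - (-5)*(-356) = -425759 - 1*1780 = -425759 - 1780 = -427539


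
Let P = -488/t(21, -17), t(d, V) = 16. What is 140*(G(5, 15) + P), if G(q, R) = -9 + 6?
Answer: -4690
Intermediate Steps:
G(q, R) = -3
P = -61/2 (P = -488/16 = -488*1/16 = -61/2 ≈ -30.500)
140*(G(5, 15) + P) = 140*(-3 - 61/2) = 140*(-67/2) = -4690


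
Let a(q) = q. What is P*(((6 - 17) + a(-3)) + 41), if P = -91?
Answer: -2457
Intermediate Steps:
P*(((6 - 17) + a(-3)) + 41) = -91*(((6 - 17) - 3) + 41) = -91*((-11 - 3) + 41) = -91*(-14 + 41) = -91*27 = -2457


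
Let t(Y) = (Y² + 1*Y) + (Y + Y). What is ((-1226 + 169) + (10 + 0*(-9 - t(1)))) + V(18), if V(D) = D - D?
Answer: -1047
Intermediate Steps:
t(Y) = Y² + 3*Y (t(Y) = (Y² + Y) + 2*Y = (Y + Y²) + 2*Y = Y² + 3*Y)
V(D) = 0
((-1226 + 169) + (10 + 0*(-9 - t(1)))) + V(18) = ((-1226 + 169) + (10 + 0*(-9 - (3 + 1)))) + 0 = (-1057 + (10 + 0*(-9 - 4))) + 0 = (-1057 + (10 + 0*(-13))) + 0 = (-1057 + (10 + 0)) + 0 = (-1057 + 10) + 0 = -1047 + 0 = -1047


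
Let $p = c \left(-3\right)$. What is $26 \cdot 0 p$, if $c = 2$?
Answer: $0$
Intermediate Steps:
$p = -6$ ($p = 2 \left(-3\right) = -6$)
$26 \cdot 0 p = 26 \cdot 0 \left(-6\right) = 0 \left(-6\right) = 0$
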